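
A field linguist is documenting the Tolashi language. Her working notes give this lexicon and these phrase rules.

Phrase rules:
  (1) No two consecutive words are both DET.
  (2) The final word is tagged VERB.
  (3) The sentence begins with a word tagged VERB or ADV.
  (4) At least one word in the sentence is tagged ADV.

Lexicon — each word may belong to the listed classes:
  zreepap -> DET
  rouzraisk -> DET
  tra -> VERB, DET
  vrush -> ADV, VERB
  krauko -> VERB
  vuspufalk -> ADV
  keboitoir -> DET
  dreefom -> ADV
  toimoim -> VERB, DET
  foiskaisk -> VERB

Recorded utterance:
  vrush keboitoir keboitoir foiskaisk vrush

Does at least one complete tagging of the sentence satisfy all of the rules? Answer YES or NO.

Candidates per position — 1:vrush {ADV,VERB}; 2:keboitoir {DET}; 3:keboitoir {DET}; 4:foiskaisk {VERB}; 5:vrush {ADV,VERB}.
Rule 1 cannot be satisfied by any choice of tags from the lexicon.
So there is no consistent tagging.

NO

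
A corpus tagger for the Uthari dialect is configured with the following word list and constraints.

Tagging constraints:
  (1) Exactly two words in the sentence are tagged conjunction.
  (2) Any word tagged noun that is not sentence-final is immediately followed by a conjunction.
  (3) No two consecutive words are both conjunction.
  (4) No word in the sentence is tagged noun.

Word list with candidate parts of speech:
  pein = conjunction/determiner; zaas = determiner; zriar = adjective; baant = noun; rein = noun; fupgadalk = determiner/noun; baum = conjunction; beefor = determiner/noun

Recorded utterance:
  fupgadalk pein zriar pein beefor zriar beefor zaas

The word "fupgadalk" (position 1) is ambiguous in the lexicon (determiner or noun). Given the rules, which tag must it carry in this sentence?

Candidates per position — 1:fupgadalk {determiner,noun}; 2:pein {conjunction,determiner}; 3:zriar {adjective}; 4:pein {conjunction,determiner}; 5:beefor {determiner,noun}; 6:zriar {adjective}; 7:beefor {determiner,noun}; 8:zaas {determiner}.
Position 1: noun is ruled out by rule 4; that leaves determiner.
Position 2: determiner is ruled out by rule 1; that leaves conjunction.
Position 4: determiner is ruled out by rule 1; that leaves conjunction.
Position 5: noun is ruled out by rule 2; that leaves determiner.
Position 7: noun is ruled out by rule 2; that leaves determiner.
So the tagging must be: determiner conjunction adjective conjunction determiner adjective determiner determiner.
Rule-by-rule: rule 1 satisfied; rule 2 satisfied; rule 3 satisfied; rule 4 satisfied.

determiner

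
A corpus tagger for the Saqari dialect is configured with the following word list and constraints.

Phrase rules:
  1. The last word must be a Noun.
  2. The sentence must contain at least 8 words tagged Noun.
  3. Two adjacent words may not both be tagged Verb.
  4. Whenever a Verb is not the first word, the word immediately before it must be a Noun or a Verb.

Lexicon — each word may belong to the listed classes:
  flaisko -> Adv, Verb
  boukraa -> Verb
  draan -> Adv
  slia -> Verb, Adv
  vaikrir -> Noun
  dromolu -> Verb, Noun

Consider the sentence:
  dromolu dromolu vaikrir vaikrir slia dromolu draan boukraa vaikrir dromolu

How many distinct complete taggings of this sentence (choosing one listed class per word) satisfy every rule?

0

Candidates per position — 1:dromolu {Verb,Noun}; 2:dromolu {Verb,Noun}; 3:vaikrir {Noun}; 4:vaikrir {Noun}; 5:slia {Verb,Adv}; 6:dromolu {Verb,Noun}; 7:draan {Adv}; 8:boukraa {Verb}; 9:vaikrir {Noun}; 10:dromolu {Verb,Noun}.
There are 32 candidate sequences in total.
Rule 2 cannot be satisfied by any choice of tags from the lexicon.
So there is no consistent tagging.
Count = 0.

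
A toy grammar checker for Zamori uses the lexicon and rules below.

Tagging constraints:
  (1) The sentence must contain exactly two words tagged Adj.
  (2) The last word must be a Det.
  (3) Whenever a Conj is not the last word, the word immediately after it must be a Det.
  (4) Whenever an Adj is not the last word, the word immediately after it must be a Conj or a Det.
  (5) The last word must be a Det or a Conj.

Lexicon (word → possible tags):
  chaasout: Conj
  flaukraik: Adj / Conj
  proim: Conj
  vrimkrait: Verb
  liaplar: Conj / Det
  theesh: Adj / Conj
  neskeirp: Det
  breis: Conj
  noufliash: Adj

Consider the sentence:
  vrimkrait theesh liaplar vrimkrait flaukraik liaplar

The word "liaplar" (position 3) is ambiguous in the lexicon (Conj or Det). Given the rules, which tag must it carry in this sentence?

Candidates per position — 1:vrimkrait {Verb}; 2:theesh {Adj,Conj}; 3:liaplar {Conj,Det}; 4:vrimkrait {Verb}; 5:flaukraik {Adj,Conj}; 6:liaplar {Conj,Det}.
Position 2: tagging it Conj would leave rule 1 unsatisfiable, so it must be Adj.
Position 3: tagging it Conj would leave rule 3 unsatisfiable, so it must be Det.
Position 5: tagging it Conj would leave rule 1 unsatisfiable, so it must be Adj.
Position 6: tagging it Conj would leave rule 2 unsatisfiable, so it must be Det.
The only consistent sequence is: Verb Adj Det Verb Adj Det.
Verifying each rule — rule 1 satisfied; rule 2 satisfied; rule 3 satisfied; rule 4 satisfied; rule 5 satisfied.

Det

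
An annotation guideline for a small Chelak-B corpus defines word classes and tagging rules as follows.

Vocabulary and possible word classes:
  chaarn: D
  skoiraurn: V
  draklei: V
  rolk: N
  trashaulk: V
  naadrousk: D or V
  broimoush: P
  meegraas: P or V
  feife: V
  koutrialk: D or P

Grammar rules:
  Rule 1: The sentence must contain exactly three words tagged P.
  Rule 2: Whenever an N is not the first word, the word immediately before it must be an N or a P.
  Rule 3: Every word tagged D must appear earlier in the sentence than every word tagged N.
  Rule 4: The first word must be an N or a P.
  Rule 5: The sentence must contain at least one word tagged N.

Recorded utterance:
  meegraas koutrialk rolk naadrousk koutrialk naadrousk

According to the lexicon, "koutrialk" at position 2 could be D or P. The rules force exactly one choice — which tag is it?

P

Candidates per position — 1:meegraas {P,V}; 2:koutrialk {D,P}; 3:rolk {N}; 4:naadrousk {D,V}; 5:koutrialk {D,P}; 6:naadrousk {D,V}.
Word 1 cannot be V — rule 1 would then fail for every completion. It is P.
Word 2 cannot be D — rule 1 would then fail for every completion. It is P.
Word 4 cannot be D — rule 3 would then fail for every completion. It is V.
Word 5 cannot be D — rule 1 would then fail for every completion. It is P.
Word 6 cannot be D — rule 3 would then fail for every completion. It is V.
The only consistent sequence is: P P N V P V.
Checking: rule 1 holds; rule 2 holds; rule 3 holds; rule 4 holds; rule 5 holds.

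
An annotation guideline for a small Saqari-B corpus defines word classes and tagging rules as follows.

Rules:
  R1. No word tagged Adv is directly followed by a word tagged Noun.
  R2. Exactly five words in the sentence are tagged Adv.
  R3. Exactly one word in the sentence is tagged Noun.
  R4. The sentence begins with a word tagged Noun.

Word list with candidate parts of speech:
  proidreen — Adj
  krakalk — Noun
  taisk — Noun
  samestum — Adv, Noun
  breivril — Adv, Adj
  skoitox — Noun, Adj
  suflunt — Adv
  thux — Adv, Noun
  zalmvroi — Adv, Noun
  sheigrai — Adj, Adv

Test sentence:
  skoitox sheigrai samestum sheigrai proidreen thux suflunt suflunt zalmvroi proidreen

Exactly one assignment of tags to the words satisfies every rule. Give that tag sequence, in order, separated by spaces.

Candidates per position — 1:skoitox {Noun,Adj}; 2:sheigrai {Adj,Adv}; 3:samestum {Adv,Noun}; 4:sheigrai {Adj,Adv}; 5:proidreen {Adj}; 6:thux {Adv,Noun}; 7:suflunt {Adv}; 8:suflunt {Adv}; 9:zalmvroi {Adv,Noun}; 10:proidreen {Adj}.
At position 1, choosing Adj makes rule 4 impossible to satisfy; hence Noun.
At position 3, choosing Noun makes rule 3 impossible to satisfy; hence Adv.
At position 6, choosing Noun makes rule 3 impossible to satisfy; hence Adv.
At position 9, choosing Noun makes rule 1 impossible to satisfy; hence Adv.
At position 2, choosing Adv makes rule 2 impossible to satisfy; hence Adj.
At position 4, choosing Adv makes rule 2 impossible to satisfy; hence Adj.
So the tagging must be: Noun Adj Adv Adj Adj Adv Adv Adv Adv Adj.
Checking: rule 1 ok; rule 2 ok; rule 3 ok; rule 4 ok.

Noun Adj Adv Adj Adj Adv Adv Adv Adv Adj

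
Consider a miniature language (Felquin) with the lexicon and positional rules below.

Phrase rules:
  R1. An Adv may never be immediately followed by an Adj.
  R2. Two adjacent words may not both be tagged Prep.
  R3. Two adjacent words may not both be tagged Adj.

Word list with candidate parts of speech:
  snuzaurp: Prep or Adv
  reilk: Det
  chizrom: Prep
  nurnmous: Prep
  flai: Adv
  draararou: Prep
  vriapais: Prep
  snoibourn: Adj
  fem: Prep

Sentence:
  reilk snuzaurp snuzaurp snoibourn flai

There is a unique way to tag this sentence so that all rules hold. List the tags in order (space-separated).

Det Adv Prep Adj Adv

Candidates per position — 1:reilk {Det}; 2:snuzaurp {Prep,Adv}; 3:snuzaurp {Prep,Adv}; 4:snoibourn {Adj}; 5:flai {Adv}.
At position 3, choosing Adv makes rule 1 impossible to satisfy; hence Prep.
At position 2, choosing Prep makes rule 2 impossible to satisfy; hence Adv.
So the tagging must be: Det Adv Prep Adj Adv.
Verifying each rule — rule 1 ✓; rule 2 ✓; rule 3 ✓.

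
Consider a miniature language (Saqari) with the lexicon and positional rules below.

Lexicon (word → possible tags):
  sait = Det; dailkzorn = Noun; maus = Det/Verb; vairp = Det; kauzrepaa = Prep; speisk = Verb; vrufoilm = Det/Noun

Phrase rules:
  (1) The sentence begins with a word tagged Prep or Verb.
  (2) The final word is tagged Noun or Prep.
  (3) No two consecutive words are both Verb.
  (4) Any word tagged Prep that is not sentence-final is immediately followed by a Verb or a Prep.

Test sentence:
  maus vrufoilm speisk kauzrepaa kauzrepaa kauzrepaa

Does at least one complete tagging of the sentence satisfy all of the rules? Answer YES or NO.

YES

Candidates per position — 1:maus {Det,Verb}; 2:vrufoilm {Det,Noun}; 3:speisk {Verb}; 4:kauzrepaa {Prep}; 5:kauzrepaa {Prep}; 6:kauzrepaa {Prep}.
One satisfying assignment: Verb Det Verb Prep Prep Prep.
Verifying each rule — rule 1 satisfied; rule 2 satisfied; rule 3 satisfied; rule 4 satisfied.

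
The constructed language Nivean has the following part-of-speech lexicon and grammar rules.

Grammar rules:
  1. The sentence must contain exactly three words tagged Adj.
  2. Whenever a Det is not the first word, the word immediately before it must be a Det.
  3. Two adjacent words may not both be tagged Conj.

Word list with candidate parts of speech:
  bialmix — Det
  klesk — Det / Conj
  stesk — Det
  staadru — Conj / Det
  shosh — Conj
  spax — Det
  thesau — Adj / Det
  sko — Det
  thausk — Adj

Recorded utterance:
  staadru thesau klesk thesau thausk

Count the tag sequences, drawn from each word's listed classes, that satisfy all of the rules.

Candidates per position — 1:staadru {Conj,Det}; 2:thesau {Adj,Det}; 3:klesk {Det,Conj}; 4:thesau {Adj,Det}; 5:thausk {Adj}.
There are 16 candidate sequences in total.
The sequences that satisfy every rule: Conj Adj Conj Adj Adj; Det Adj Conj Adj Adj.
Count = 2.

2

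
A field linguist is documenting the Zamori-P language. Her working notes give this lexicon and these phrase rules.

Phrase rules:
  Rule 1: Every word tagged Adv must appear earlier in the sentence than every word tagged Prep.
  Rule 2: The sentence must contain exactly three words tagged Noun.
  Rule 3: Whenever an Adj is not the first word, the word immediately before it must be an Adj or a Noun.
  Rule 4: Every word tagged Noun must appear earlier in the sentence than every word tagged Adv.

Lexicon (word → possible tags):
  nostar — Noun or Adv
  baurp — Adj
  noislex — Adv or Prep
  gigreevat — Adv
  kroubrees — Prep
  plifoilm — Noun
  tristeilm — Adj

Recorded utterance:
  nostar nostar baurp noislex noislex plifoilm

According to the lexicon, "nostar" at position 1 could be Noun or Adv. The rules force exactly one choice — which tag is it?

Candidates per position — 1:nostar {Noun,Adv}; 2:nostar {Noun,Adv}; 3:baurp {Adj}; 4:noislex {Adv,Prep}; 5:noislex {Adv,Prep}; 6:plifoilm {Noun}.
Position 1: tagging it Adv would leave rule 2 unsatisfiable, so it must be Noun.
Position 2: tagging it Adv would leave rule 2 unsatisfiable, so it must be Noun.
Position 4: tagging it Adv would leave rule 4 unsatisfiable, so it must be Prep.
Position 5: tagging it Adv would leave rule 1 unsatisfiable, so it must be Prep.
The only consistent sequence is: Noun Noun Adj Prep Prep Noun.
Rule-by-rule: rule 1 holds; rule 2 holds; rule 3 holds; rule 4 holds.

Noun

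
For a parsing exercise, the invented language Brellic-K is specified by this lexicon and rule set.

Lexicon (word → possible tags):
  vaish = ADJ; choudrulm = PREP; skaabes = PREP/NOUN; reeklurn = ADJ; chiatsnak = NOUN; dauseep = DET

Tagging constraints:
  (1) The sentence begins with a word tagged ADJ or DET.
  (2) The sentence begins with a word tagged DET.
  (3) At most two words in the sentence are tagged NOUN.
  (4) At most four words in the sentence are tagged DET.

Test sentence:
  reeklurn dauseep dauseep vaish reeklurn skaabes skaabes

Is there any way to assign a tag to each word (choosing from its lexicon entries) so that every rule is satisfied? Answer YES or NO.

Candidates per position — 1:reeklurn {ADJ}; 2:dauseep {DET}; 3:dauseep {DET}; 4:vaish {ADJ}; 5:reeklurn {ADJ}; 6:skaabes {PREP,NOUN}; 7:skaabes {PREP,NOUN}.
Rule 2 cannot be satisfied by any choice of tags from the lexicon.
So there is no consistent tagging.

NO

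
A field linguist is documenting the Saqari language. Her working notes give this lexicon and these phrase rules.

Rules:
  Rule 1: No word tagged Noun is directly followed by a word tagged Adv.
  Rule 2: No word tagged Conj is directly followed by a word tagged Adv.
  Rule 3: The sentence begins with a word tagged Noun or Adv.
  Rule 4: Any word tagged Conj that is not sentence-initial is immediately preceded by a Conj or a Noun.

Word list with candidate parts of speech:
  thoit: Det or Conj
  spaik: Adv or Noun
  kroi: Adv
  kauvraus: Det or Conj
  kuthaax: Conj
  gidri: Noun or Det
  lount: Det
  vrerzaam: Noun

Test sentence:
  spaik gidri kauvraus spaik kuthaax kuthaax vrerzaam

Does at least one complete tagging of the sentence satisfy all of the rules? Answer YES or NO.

Candidates per position — 1:spaik {Adv,Noun}; 2:gidri {Noun,Det}; 3:kauvraus {Det,Conj}; 4:spaik {Adv,Noun}; 5:kuthaax {Conj}; 6:kuthaax {Conj}; 7:vrerzaam {Noun}.
One satisfying assignment: Noun Noun Conj Noun Conj Conj Noun.
Rule-by-rule: rule 1 satisfied; rule 2 satisfied; rule 3 satisfied; rule 4 satisfied.

YES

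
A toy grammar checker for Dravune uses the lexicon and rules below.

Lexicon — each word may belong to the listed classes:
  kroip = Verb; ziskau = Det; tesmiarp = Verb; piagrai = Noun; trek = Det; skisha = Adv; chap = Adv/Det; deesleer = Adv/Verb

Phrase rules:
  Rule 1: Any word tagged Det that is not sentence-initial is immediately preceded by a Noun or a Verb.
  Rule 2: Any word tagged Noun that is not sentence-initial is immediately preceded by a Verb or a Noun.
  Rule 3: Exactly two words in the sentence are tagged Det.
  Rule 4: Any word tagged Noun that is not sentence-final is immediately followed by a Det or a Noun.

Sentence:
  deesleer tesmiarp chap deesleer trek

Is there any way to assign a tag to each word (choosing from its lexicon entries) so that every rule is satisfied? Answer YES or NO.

Candidates per position — 1:deesleer {Adv,Verb}; 2:tesmiarp {Verb}; 3:chap {Adv,Det}; 4:deesleer {Adv,Verb}; 5:trek {Det}.
One satisfying assignment: Verb Verb Det Verb Det.
Verifying each rule — rule 1 satisfied; rule 2 satisfied; rule 3 satisfied; rule 4 satisfied.

YES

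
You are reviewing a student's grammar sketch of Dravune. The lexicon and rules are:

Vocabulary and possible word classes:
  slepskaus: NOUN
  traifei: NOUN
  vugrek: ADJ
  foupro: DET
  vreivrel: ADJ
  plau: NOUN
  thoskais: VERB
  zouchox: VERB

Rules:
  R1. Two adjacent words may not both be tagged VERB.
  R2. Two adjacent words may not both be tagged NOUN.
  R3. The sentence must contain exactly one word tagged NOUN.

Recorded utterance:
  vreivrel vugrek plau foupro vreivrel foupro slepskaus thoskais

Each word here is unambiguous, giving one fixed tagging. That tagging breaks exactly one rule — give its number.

3

Fixed tagging: ADJ ADJ NOUN DET ADJ DET NOUN VERB.
Applying the rules: R1 holds, R2 holds, R3 violated.
Only rule 3 fails.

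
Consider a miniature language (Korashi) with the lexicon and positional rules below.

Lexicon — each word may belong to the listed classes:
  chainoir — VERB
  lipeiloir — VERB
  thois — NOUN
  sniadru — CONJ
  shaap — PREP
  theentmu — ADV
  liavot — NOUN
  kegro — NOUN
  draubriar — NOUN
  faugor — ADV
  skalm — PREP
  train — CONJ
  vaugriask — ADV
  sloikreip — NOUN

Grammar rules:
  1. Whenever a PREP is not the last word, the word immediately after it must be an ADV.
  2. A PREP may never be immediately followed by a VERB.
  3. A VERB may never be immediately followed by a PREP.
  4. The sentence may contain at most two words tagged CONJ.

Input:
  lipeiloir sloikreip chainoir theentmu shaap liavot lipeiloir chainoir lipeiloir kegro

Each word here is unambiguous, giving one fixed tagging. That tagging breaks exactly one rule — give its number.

1

Fixed tagging: VERB NOUN VERB ADV PREP NOUN VERB VERB VERB NOUN.
Checking each rule: R1 fails, R2 ok, R3 ok, R4 ok.
Only rule 1 fails.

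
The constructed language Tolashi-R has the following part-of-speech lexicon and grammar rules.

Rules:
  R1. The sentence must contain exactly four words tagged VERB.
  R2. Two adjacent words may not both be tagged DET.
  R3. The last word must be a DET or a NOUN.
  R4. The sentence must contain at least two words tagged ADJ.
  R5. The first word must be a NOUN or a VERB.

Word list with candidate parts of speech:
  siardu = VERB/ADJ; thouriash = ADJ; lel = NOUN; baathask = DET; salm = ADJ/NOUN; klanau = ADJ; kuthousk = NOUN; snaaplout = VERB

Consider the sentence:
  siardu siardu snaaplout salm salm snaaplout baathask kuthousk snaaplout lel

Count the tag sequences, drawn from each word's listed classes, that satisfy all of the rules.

Candidates per position — 1:siardu {VERB,ADJ}; 2:siardu {VERB,ADJ}; 3:snaaplout {VERB}; 4:salm {ADJ,NOUN}; 5:salm {ADJ,NOUN}; 6:snaaplout {VERB}; 7:baathask {DET}; 8:kuthousk {NOUN}; 9:snaaplout {VERB}; 10:lel {NOUN}.
There are 16 candidate sequences in total.
The sequences that satisfy every rule: VERB ADJ VERB ADJ ADJ VERB DET NOUN VERB NOUN; VERB ADJ VERB ADJ NOUN VERB DET NOUN VERB NOUN; VERB ADJ VERB NOUN ADJ VERB DET NOUN VERB NOUN.
Count = 3.

3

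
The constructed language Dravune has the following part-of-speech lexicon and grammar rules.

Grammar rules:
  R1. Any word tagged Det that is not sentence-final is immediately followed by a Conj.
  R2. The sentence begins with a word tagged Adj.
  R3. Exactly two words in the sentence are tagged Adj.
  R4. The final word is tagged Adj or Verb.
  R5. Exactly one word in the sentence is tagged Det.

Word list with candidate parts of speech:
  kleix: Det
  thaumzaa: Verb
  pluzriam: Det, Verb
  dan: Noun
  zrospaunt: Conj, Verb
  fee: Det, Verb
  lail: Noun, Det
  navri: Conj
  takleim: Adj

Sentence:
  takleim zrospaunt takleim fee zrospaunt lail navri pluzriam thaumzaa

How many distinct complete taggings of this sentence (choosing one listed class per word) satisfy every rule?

Candidates per position — 1:takleim {Adj}; 2:zrospaunt {Conj,Verb}; 3:takleim {Adj}; 4:fee {Det,Verb}; 5:zrospaunt {Conj,Verb}; 6:lail {Noun,Det}; 7:navri {Conj}; 8:pluzriam {Det,Verb}; 9:thaumzaa {Verb}.
There are 32 candidate sequences in total.
Checking each against the rules leaves 6 sequences.
Count = 6.

6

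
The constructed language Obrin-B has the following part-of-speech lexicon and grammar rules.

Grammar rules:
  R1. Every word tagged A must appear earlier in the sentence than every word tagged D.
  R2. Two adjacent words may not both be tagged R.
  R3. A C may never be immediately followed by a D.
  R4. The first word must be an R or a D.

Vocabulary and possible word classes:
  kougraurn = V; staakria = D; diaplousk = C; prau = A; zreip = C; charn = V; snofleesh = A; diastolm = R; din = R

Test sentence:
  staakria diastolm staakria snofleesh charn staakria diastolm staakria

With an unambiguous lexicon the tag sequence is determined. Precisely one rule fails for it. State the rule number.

Fixed tagging: D R D A V D R D.
Rule check: R1 violated, R2 holds, R3 holds, R4 holds.
Only rule 1 fails.

1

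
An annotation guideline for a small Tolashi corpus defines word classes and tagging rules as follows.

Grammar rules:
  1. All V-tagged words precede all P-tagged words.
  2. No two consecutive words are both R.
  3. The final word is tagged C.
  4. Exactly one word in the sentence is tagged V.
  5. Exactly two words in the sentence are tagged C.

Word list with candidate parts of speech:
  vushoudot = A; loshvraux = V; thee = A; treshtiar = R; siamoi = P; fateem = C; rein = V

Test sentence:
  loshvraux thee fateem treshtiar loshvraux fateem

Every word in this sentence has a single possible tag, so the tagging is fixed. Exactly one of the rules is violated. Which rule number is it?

4

Fixed tagging: V A C R V C.
Checking each rule: R1 ok, R2 ok, R3 ok, R4 fails, R5 ok.
Only rule 4 fails.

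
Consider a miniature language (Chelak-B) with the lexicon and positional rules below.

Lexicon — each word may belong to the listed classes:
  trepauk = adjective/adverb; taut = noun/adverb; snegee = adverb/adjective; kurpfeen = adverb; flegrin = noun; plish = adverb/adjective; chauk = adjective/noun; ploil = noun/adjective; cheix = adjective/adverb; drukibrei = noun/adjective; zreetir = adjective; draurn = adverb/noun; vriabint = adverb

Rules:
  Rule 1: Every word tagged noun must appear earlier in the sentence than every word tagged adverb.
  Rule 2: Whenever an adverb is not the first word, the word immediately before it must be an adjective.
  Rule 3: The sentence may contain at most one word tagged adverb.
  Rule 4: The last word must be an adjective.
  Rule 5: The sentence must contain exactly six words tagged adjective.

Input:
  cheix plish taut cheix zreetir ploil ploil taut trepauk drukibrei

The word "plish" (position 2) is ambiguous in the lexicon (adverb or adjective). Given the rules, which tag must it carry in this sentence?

Candidates per position — 1:cheix {adjective,adverb}; 2:plish {adverb,adjective}; 3:taut {noun,adverb}; 4:cheix {adjective,adverb}; 5:zreetir {adjective}; 6:ploil {noun,adjective}; 7:ploil {noun,adjective}; 8:taut {noun,adverb}; 9:trepauk {adjective,adverb}; 10:drukibrei {noun,adjective}.
At position 4, choosing adverb makes rule 2 impossible to satisfy; hence adjective.
At position 9, choosing adverb makes rule 2 impossible to satisfy; hence adjective.
At position 10, choosing noun makes rule 4 impossible to satisfy; hence adjective.
Position 2: the remaining choice is settled jointly with positions 1, 3, 6, 7, 8 — only adjective at position 2 is part of a tagging that satisfies every rule.
The unique satisfying tagging is: adjective adjective noun adjective adjective noun noun noun adjective adjective.
Checking: rule 1 satisfied; rule 2 satisfied; rule 3 satisfied; rule 4 satisfied; rule 5 satisfied.

adjective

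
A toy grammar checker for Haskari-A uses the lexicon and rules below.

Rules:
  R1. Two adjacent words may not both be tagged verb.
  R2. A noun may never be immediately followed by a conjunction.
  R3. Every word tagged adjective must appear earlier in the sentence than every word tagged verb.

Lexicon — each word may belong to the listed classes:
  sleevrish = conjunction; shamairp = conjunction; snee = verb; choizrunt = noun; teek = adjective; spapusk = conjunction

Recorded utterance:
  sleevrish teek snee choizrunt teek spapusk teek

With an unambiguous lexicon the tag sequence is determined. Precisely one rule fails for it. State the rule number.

Fixed tagging: conjunction adjective verb noun adjective conjunction adjective.
Checking each rule: R1 ok, R2 ok, R3 fails.
Only rule 3 fails.

3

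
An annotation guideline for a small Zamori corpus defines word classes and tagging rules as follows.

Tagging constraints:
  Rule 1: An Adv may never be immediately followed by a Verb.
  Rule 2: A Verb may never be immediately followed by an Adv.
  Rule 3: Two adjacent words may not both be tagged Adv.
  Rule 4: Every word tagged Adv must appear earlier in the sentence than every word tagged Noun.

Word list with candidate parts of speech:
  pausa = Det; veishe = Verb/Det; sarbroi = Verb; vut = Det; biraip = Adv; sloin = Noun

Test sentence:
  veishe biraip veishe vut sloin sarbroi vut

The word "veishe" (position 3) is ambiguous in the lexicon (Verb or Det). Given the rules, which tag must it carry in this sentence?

Det

Candidates per position — 1:veishe {Verb,Det}; 2:biraip {Adv}; 3:veishe {Verb,Det}; 4:vut {Det}; 5:sloin {Noun}; 6:sarbroi {Verb}; 7:vut {Det}.
Word 1 cannot be Verb — rule 2 would then fail for every completion. It is Det.
Word 3 cannot be Verb — rule 1 would then fail for every completion. It is Det.
The only consistent sequence is: Det Adv Det Det Noun Verb Det.
Rule-by-rule: rule 1 ✓; rule 2 ✓; rule 3 ✓; rule 4 ✓.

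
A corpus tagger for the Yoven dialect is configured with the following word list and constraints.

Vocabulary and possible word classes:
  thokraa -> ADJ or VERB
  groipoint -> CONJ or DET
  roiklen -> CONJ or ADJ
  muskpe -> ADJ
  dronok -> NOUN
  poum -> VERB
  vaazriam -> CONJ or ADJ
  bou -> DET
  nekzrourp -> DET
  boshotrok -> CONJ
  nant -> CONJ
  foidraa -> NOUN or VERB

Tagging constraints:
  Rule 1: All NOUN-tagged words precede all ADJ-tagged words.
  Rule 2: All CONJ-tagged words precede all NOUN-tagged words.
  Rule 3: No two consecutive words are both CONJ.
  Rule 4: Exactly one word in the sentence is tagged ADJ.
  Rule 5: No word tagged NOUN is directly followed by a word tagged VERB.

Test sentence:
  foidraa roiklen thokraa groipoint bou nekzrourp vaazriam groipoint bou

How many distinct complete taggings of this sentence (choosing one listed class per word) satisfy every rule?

Candidates per position — 1:foidraa {NOUN,VERB}; 2:roiklen {CONJ,ADJ}; 3:thokraa {ADJ,VERB}; 4:groipoint {CONJ,DET}; 5:bou {DET}; 6:nekzrourp {DET}; 7:vaazriam {CONJ,ADJ}; 8:groipoint {CONJ,DET}; 9:bou {DET}.
There are 64 candidate sequences in total.
Checking each against the rules leaves 8 sequences.
Count = 8.

8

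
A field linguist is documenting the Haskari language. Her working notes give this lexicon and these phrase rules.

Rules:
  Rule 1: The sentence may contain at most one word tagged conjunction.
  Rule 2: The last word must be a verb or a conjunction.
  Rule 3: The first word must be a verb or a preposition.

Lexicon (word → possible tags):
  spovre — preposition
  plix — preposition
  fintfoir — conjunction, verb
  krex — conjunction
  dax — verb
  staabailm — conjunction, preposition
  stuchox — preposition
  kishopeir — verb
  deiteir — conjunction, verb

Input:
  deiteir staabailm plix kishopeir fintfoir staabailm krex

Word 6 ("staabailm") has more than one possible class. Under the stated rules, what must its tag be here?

Candidates per position — 1:deiteir {conjunction,verb}; 2:staabailm {conjunction,preposition}; 3:plix {preposition}; 4:kishopeir {verb}; 5:fintfoir {conjunction,verb}; 6:staabailm {conjunction,preposition}; 7:krex {conjunction}.
If word 1 were conjunction, no tagging could satisfy rule 1; so word 1 is verb.
If word 2 were conjunction, no tagging could satisfy rule 1; so word 2 is preposition.
If word 5 were conjunction, no tagging could satisfy rule 1; so word 5 is verb.
If word 6 were conjunction, no tagging could satisfy rule 1; so word 6 is preposition.
That leaves exactly one tagging: verb preposition preposition verb verb preposition conjunction.
Verifying each rule — rule 1 ✓; rule 2 ✓; rule 3 ✓.

preposition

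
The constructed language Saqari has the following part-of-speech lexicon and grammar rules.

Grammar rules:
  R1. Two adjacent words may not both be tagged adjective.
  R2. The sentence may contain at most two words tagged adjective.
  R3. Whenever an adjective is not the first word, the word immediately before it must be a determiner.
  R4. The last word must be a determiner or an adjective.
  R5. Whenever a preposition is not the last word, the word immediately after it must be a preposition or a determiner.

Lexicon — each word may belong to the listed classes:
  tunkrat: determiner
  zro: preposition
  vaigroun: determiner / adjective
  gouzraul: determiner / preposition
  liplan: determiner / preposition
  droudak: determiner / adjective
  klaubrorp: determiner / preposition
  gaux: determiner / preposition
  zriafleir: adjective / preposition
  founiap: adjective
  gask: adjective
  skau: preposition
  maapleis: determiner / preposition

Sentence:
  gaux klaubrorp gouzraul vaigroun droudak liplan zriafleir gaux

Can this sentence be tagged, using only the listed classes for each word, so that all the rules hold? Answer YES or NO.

Candidates per position — 1:gaux {determiner,preposition}; 2:klaubrorp {determiner,preposition}; 3:gouzraul {determiner,preposition}; 4:vaigroun {determiner,adjective}; 5:droudak {determiner,adjective}; 6:liplan {determiner,preposition}; 7:zriafleir {adjective,preposition}; 8:gaux {determiner,preposition}.
One satisfying assignment: preposition determiner preposition determiner determiner determiner preposition determiner.
Check: rule 1 satisfied; rule 2 satisfied; rule 3 satisfied; rule 4 satisfied; rule 5 satisfied.

YES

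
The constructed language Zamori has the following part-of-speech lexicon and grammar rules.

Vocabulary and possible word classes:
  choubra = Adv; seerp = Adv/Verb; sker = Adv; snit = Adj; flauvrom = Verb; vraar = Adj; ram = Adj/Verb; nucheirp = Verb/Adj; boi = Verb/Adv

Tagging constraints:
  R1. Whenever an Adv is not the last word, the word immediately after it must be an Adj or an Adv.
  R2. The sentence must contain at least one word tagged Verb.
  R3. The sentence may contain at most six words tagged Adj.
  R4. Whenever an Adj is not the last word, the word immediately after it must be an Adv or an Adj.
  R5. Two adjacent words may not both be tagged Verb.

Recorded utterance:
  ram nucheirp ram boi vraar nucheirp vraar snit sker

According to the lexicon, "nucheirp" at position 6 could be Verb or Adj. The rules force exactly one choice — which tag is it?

Adj

Candidates per position — 1:ram {Adj,Verb}; 2:nucheirp {Verb,Adj}; 3:ram {Adj,Verb}; 4:boi {Verb,Adv}; 5:vraar {Adj}; 6:nucheirp {Verb,Adj}; 7:vraar {Adj}; 8:snit {Adj}; 9:sker {Adv}.
If word 6 were Verb, no tagging could satisfy rule 4; so word 6 is Adj.
The remaining ambiguous positions (1, 2, 3, 4) are resolved jointly — only one combination satisfies every rule.
So the tagging must be: Verb Adj Adj Adv Adj Adj Adj Adj Adv.
Checking: rule 1 ok; rule 2 ok; rule 3 ok; rule 4 ok; rule 5 ok.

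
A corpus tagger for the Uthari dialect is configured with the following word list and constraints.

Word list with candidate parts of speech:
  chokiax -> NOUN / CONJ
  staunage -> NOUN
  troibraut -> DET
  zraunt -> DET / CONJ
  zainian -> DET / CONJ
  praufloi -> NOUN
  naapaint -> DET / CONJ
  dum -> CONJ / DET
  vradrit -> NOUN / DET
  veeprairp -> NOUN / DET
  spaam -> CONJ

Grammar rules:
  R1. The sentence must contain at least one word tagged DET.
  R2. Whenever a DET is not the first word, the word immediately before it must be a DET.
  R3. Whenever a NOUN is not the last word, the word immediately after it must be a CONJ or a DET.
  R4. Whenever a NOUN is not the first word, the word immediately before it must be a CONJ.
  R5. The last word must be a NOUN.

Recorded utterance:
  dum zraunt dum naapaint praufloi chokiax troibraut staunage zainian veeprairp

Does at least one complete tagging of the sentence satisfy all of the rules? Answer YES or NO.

Candidates per position — 1:dum {CONJ,DET}; 2:zraunt {DET,CONJ}; 3:dum {CONJ,DET}; 4:naapaint {DET,CONJ}; 5:praufloi {NOUN}; 6:chokiax {NOUN,CONJ}; 7:troibraut {DET}; 8:staunage {NOUN}; 9:zainian {DET,CONJ}; 10:veeprairp {NOUN,DET}.
Rule 2 cannot be satisfied by any choice of tags from the lexicon.
So there is no consistent tagging.

NO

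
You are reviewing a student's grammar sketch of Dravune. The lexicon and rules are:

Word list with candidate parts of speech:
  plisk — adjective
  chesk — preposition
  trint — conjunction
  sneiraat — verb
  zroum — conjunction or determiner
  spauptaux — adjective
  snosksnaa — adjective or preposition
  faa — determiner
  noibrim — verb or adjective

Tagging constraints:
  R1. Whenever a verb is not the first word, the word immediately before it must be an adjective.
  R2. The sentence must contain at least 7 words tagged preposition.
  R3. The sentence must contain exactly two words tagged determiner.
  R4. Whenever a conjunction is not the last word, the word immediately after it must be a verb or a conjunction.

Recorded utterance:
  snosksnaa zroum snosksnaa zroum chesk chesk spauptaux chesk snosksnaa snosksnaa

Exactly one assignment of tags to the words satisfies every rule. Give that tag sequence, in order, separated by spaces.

preposition determiner preposition determiner preposition preposition adjective preposition preposition preposition

Candidates per position — 1:snosksnaa {adjective,preposition}; 2:zroum {conjunction,determiner}; 3:snosksnaa {adjective,preposition}; 4:zroum {conjunction,determiner}; 5:chesk {preposition}; 6:chesk {preposition}; 7:spauptaux {adjective}; 8:chesk {preposition}; 9:snosksnaa {adjective,preposition}; 10:snosksnaa {adjective,preposition}.
If word 1 were adjective, no tagging could satisfy rule 2; so word 1 is preposition.
If word 2 were conjunction, no tagging could satisfy rule 3; so word 2 is determiner.
If word 3 were adjective, no tagging could satisfy rule 2; so word 3 is preposition.
If word 4 were conjunction, no tagging could satisfy rule 3; so word 4 is determiner.
If word 9 were adjective, no tagging could satisfy rule 2; so word 9 is preposition.
If word 10 were adjective, no tagging could satisfy rule 2; so word 10 is preposition.
So the tagging must be: preposition determiner preposition determiner preposition preposition adjective preposition preposition preposition.
Check: rule 1 ok; rule 2 ok; rule 3 ok; rule 4 ok.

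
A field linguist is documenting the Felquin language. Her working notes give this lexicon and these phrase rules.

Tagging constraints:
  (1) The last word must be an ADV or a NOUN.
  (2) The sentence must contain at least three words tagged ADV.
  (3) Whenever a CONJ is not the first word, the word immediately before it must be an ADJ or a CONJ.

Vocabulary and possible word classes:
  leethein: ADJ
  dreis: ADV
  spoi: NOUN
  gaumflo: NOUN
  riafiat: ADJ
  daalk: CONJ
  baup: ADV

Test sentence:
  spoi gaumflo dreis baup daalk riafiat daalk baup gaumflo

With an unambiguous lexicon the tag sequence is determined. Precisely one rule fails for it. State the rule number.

Fixed tagging: NOUN NOUN ADV ADV CONJ ADJ CONJ ADV NOUN.
Checking each rule: R1 holds, R2 holds, R3 violated.
Only rule 3 fails.

3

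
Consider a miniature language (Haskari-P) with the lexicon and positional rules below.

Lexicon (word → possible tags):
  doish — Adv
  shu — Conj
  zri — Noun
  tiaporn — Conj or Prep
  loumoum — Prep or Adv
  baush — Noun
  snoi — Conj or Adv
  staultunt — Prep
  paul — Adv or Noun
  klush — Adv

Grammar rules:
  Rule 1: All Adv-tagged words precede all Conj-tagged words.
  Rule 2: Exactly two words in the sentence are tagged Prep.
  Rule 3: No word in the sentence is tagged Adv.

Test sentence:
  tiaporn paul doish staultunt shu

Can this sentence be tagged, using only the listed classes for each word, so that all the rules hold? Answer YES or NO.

NO

Candidates per position — 1:tiaporn {Conj,Prep}; 2:paul {Adv,Noun}; 3:doish {Adv}; 4:staultunt {Prep}; 5:shu {Conj}.
Rule 3 cannot be satisfied by any choice of tags from the lexicon.
So there is no consistent tagging.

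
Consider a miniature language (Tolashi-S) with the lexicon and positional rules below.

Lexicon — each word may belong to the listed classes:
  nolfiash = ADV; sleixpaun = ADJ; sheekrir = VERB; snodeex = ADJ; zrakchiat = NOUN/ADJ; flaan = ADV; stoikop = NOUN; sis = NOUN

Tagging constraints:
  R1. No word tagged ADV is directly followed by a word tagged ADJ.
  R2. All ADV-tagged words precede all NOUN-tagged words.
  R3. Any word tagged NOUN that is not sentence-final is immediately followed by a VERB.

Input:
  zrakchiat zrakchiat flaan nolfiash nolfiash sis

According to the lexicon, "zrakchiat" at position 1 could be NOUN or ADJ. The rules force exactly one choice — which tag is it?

Candidates per position — 1:zrakchiat {NOUN,ADJ}; 2:zrakchiat {NOUN,ADJ}; 3:flaan {ADV}; 4:nolfiash {ADV}; 5:nolfiash {ADV}; 6:sis {NOUN}.
Word 1 cannot be NOUN — rule 2 would then fail for every completion. It is ADJ.
Word 2 cannot be NOUN — rule 2 would then fail for every completion. It is ADJ.
The unique satisfying tagging is: ADJ ADJ ADV ADV ADV NOUN.
Rule-by-rule: rule 1 ✓; rule 2 ✓; rule 3 ✓.

ADJ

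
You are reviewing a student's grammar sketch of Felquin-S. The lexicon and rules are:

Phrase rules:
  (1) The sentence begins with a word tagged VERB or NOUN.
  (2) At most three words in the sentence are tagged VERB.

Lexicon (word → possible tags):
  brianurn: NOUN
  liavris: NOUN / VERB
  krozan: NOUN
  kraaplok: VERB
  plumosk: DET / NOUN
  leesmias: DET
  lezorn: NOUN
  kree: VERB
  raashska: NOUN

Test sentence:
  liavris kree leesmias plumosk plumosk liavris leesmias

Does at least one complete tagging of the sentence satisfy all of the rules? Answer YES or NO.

Candidates per position — 1:liavris {NOUN,VERB}; 2:kree {VERB}; 3:leesmias {DET}; 4:plumosk {DET,NOUN}; 5:plumosk {DET,NOUN}; 6:liavris {NOUN,VERB}; 7:leesmias {DET}.
One satisfying assignment: VERB VERB DET DET DET NOUN DET.
Rule-by-rule: rule 1 satisfied; rule 2 satisfied.

YES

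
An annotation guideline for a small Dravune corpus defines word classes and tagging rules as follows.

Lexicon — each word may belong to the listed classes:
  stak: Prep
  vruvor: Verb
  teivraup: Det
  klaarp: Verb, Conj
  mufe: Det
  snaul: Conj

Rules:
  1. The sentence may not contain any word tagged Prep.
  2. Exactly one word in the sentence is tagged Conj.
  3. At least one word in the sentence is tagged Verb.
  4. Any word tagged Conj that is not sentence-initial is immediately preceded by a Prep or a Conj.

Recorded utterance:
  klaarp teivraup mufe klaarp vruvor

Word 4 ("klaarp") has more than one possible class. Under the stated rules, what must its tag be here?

Candidates per position — 1:klaarp {Verb,Conj}; 2:teivraup {Det}; 3:mufe {Det}; 4:klaarp {Verb,Conj}; 5:vruvor {Verb}.
Word 4 cannot be Conj — rule 4 would then fail for every completion. It is Verb.
Word 1 cannot be Verb — rule 2 would then fail for every completion. It is Conj.
The unique satisfying tagging is: Conj Det Det Verb Verb.
Check: rule 1 holds; rule 2 holds; rule 3 holds; rule 4 holds.

Verb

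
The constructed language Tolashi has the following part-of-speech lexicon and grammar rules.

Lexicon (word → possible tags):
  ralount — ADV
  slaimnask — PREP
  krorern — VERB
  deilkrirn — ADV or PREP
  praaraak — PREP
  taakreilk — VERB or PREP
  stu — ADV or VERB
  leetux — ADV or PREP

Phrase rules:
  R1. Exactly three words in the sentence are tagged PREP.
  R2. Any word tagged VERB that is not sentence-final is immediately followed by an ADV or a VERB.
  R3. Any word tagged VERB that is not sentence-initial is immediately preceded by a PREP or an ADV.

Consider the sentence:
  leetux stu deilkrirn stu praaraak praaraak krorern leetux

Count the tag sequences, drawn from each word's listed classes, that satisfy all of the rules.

3

Candidates per position — 1:leetux {ADV,PREP}; 2:stu {ADV,VERB}; 3:deilkrirn {ADV,PREP}; 4:stu {ADV,VERB}; 5:praaraak {PREP}; 6:praaraak {PREP}; 7:krorern {VERB}; 8:leetux {ADV,PREP}.
There are 32 candidate sequences in total.
The sequences that satisfy every rule: ADV ADV PREP ADV PREP PREP VERB ADV; PREP ADV ADV ADV PREP PREP VERB ADV; PREP VERB ADV ADV PREP PREP VERB ADV.
Count = 3.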